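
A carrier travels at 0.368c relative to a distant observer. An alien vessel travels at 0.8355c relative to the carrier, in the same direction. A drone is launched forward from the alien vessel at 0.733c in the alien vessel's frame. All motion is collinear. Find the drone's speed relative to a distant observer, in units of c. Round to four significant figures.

First combine the drone and alien vessel (S''→S'): u₁ = (0.733 + 0.8355)/(1 + 0.733×0.8355) = 1.5685/1.6124215 = 0.97276.
Then combine with the carrier (S'→S): u = (0.97276 + 0.368)/(1 + 0.97276×0.368) = 1.34076/1.35797568 = 0.98732.

0.9873c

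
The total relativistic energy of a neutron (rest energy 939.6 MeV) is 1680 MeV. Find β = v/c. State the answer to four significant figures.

0.8290

γ = E/(mc²) = 1680/939.6 = 1.788.
β = √(1 − 1/γ²) = √(1 − 0.312799) = √0.687201 = 0.8290.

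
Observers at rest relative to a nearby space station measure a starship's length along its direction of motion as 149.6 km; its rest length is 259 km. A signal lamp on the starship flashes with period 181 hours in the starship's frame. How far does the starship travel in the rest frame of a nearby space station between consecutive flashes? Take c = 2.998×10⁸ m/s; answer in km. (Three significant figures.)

Length contraction gives γ = L₀/L = 259/149.6 = 1.73128.
β = √(1 − 1/γ²) = 0.81631. Lab-frame period = γτ = 1.73128×181 hours = 313.36 hours. Distance = βc × γτ = 0.81631 × 2.998×10⁸ m/s × 1128096 s = 2.7608×10^14 m = 2.76×10^11 km.

2.76×10^11 km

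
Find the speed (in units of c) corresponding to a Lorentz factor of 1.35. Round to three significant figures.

β = √(1 − 1/γ²) = √(1 − 1/1.8225) = √0.451303 = 0.672.

0.672c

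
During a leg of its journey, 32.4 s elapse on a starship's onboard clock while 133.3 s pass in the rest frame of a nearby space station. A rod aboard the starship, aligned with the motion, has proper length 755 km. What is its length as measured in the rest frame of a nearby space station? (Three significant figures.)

From Δt = γΔτ: γ = 133.3/32.4 = 4.1142.
L = L₀/γ = 755/4.1142 = 184 km.

184 km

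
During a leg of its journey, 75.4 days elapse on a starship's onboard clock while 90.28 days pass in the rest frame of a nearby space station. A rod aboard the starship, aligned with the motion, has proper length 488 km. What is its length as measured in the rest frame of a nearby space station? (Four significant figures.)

407.6 km

From Δt = γΔτ: γ = 90.28/75.4 = 1.19735.
L = L₀/γ = 488/1.19735 = 407.6 km.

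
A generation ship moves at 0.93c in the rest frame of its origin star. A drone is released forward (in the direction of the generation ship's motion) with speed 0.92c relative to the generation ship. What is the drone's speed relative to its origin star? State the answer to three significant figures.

Relativistic velocity addition: u = (u' + v)/(1 + u'v/c²), with u' = 0.92c and v = 0.93c.
Numerator: 0.92 + 0.93 = 1.85. Denominator: 1 + (0.92)(0.93) = 1.8556.
u = 1.85/1.8556 = 0.99698, so the speed is 0.997c.

0.997c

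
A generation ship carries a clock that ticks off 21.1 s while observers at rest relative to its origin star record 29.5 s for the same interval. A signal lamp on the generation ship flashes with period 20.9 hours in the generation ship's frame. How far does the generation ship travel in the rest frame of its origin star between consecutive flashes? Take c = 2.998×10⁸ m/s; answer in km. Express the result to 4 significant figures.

From Δt = γΔτ: γ = 29.5/21.1 = 1.3981.
β = √(1 − 1/γ²) = 0.69886. Lab-frame period = γτ = 1.3981×20.9 hours = 29.22 hours. Distance = βc × γτ = 0.69886 × 2.998×10⁸ m/s × 105192 s = 2.2040×10^13 m = 2.204×10^10 km.

2.204×10^10 km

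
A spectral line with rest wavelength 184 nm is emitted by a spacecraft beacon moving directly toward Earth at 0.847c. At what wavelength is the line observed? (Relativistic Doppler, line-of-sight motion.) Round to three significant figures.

Relativistic Doppler for wavelength: λ_obs = λ_src · √((1−β)/(1+β)).
With β = 0.847: factor = √(0.153/1.847) = 0.28781.
λ_obs = 184 × 0.28781 = 53.0 nm.

53.0 nm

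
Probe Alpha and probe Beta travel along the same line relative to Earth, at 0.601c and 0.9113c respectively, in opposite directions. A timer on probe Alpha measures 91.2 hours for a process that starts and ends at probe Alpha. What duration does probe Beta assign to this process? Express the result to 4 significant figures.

428.9 hours

Transform probe Alpha's velocity into probe Beta's frame: (0.601 + 0.9113)/(1 + 0.601·0.9113) = 1.5123/1.5476913, so the relative speed is 0.97713c.
At |u| = 0.97713c, γ = (1 − 0.954783)^(−1/2) = 4.7027.
Probe Alpha's interval is proper; time dilation gives Δt_B = γΔτ = 4.7027 × 91.2 hours = 428.9 hours.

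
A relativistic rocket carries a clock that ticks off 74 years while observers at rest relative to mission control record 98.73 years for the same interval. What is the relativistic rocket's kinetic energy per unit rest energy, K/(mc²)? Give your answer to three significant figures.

0.334

γ = Δt/Δτ = 98.73/74 = 1.33419.
K/(mc²) = γ − 1 = 1.33419 − 1 = 0.334.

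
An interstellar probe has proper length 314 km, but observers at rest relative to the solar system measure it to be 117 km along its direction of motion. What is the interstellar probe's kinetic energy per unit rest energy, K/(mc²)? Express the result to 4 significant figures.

1.684

Length contraction gives γ = L₀/L = 314/117 = 2.68376.
Since K = (γ−1)mc², K/(mc²) = 2.68376 − 1 = 1.684.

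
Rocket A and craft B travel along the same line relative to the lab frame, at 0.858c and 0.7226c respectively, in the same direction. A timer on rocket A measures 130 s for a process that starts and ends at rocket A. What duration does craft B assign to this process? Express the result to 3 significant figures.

Speed of rocket A in craft B's frame: u = (v_A − v_B)/(1 − v_A v_B/c²) = (0.858 − 0.7226)/(1 − 0.858×0.7226) = 0.1354/0.3800092 = 0.35631; |u| = 0.35631c.
At |u| = 0.35631c, γ = (1 − 0.126957)^(−1/2) = 1.0702.
Rocket A's interval is proper; time dilation gives Δt_B = γΔτ = 1.0702 × 130 s = 139 s.

139 s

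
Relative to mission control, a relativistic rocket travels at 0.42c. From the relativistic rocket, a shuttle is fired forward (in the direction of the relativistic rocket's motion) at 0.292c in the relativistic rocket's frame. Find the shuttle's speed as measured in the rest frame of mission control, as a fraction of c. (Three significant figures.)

Relativistic velocity addition: u = (u' + v)/(1 + u'v/c²), with u' = 0.292c and v = 0.42c.
Numerator: 0.292 + 0.42 = 0.712. Denominator: 1 + (0.292)(0.42) = 1.12264.
u = 0.712/1.12264 = 0.63422, so the speed is 0.634c.

0.634c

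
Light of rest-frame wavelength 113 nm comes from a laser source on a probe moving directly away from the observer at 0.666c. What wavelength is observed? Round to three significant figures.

Relativistic Doppler for wavelength: λ_obs = λ_src · √((1+β)/(1−β)).
With β = 0.666: factor = √(1.666/0.334) = 2.2334.
λ_obs = 113 × 2.2334 = 252 nm.

252 nm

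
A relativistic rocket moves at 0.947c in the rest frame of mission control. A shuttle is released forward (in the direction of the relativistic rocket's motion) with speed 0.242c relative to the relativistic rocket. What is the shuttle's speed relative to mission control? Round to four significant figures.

Relativistic velocity addition: u = (u' + v)/(1 + u'v/c²), with u' = 0.242c and v = 0.947c.
Numerator: 0.242 + 0.947 = 1.189. Denominator: 1 + (0.242)(0.947) = 1.229174.
u = 1.189/1.229174 = 0.96732, so the speed is 0.9673c.

0.9673c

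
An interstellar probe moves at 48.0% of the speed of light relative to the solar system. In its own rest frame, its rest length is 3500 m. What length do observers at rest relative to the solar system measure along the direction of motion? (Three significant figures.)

γ = 1/√(1 − β²) = 1/√(1 − 0.2304) = 1/√0.7696 = 1/0.877268 = 1.1399.
Along the direction of motion the measured length is L₀/γ = 3500/1.1399 = 3070 m.

3070 m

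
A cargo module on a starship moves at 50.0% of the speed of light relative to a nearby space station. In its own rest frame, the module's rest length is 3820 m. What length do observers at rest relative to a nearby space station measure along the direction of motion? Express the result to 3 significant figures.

β² = 0.25, so γ = 1/√0.75 = 1.1547.
Along the direction of motion the measured length is L₀/γ = 3820/1.1547 = 3310 m.

3310 m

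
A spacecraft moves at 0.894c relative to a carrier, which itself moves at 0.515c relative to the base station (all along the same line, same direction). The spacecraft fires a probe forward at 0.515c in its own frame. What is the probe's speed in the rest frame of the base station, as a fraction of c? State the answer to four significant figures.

0.9886c

First combine the probe and spacecraft (S''→S'): u₁ = (0.515 + 0.894)/(1 + 0.515×0.894) = 1.409/1.46041 = 0.9648.
Then combine with the carrier (S'→S): u = (0.9648 + 0.515)/(1 + 0.9648×0.515) = 1.4798/1.496872 = 0.98859.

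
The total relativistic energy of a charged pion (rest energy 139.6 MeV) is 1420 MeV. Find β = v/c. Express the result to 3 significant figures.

0.995

γ = E/(mc²) = 1420/139.6 = 10.172.
β = √(1 − 1/γ²) = √(1 − 0.00966468) = √0.99033532 = 0.995.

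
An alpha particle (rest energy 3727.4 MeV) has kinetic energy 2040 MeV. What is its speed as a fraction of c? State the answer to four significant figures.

K = (γ−1)mc², so γ = 1 + 2040/3727.4 = 1.5473.
Then v/c = √(1 − γ⁻²) = √(1 − 0.417687) = √0.582313 = 0.7631.

0.7631c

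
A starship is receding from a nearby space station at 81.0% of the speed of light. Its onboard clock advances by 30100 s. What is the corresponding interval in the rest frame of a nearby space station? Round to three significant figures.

51300 s

γ = 1/√(1 − β²) = 1/√(1 − 0.6561) = 1/√0.3439 = 1/0.58643 = 1.7052.
The onboard clock measures proper time, so the interval in the rest frame of a nearby space station is dilated: Δt = γ·Δτ = 1.7052 × 30100 s = 51300 s.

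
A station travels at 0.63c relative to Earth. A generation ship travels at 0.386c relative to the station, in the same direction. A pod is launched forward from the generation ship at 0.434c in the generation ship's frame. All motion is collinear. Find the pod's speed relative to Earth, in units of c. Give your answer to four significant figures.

First combine the pod and generation ship (S''→S'): u₁ = (0.434 + 0.386)/(1 + 0.434×0.386) = 0.82/1.167524 = 0.70234.
Then combine with the station (S'→S): u = (0.70234 + 0.63)/(1 + 0.70234×0.63) = 1.33234/1.4424742 = 0.92365.

0.9236c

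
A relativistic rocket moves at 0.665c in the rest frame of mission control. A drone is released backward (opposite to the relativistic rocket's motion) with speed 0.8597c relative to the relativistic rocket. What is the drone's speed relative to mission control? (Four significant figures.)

In units of c, u = (u' + v)/(1 + u'v) with u' = −0.8597 and v = 0.665.
Numerator: −0.8597 + 0.665 = −0.1947. Denominator: 1 + (−0.8597)(0.665) = 0.4282995.
u = −0.1947/0.4282995 = −0.45459, so the speed is 0.4546c.

0.4546c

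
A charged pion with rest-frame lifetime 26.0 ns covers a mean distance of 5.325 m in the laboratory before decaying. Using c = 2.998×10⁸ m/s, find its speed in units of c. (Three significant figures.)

Lab distance = (lab lifetime)·v = γτ·βc, so βγ = d/(cτ) = 5.325/(2.998×10⁸ × 2.600×10^-8) = 0.68315.
With βγ = 0.68315: γ² = 1 + (βγ)² = 1.466694, and β = (βγ)/γ = 0.68315/1.21107 = 0.564.

0.564c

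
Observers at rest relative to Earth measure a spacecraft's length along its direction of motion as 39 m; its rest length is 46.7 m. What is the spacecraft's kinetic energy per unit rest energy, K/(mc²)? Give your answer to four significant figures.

0.1974

From L = L₀/γ: γ = 46.7/39 = 1.19744.
K/(mc²) = γ − 1 = 1.19744 − 1 = 0.1974.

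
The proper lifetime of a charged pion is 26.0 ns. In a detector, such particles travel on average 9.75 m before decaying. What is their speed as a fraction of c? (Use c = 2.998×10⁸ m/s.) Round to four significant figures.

0.7811c

Let x = d/(cτ) = 9.750 m / (2.998×10⁸ m/s × 2.600×10^-8 s) = 1.2508. Since d = βγcτ, x = βγ = β/√(1−β²).
Solving: β² = x²/(1+x²) = 1.5645/2.5645 = 0.61006, so β = 0.7811.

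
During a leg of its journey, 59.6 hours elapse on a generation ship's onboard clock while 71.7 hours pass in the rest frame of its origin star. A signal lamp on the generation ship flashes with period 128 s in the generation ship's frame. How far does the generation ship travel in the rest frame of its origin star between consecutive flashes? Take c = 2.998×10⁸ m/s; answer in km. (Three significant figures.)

The time-dilation ratio gives γ = 71.7/59.6 = 1.20302.
β = √(1 − 1/γ²) = 0.55591. Lab-frame period = γτ = 1.20302×128 s = 153.99 s. Distance = βc × γτ = 0.55591 × 2.998×10⁸ m/s × 153.99 s = 2.5664×10^10 m = 2.57×10^7 km.

2.57×10^7 km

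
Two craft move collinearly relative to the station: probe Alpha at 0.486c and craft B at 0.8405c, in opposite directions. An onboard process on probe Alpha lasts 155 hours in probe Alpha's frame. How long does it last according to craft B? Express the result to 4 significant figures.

Transform probe Alpha's velocity into craft B's frame: (0.486 + 0.8405)/(1 + 0.486·0.8405) = 1.3265/1.408483, so the relative speed is 0.94179c.
At |u| = 0.94179c, γ = (1 − 0.886968)^(−1/2) = 2.9744.
Probe Alpha's interval is proper; time dilation gives Δt_B = γΔτ = 2.9744 × 155 hours = 461.0 hours.

461.0 hours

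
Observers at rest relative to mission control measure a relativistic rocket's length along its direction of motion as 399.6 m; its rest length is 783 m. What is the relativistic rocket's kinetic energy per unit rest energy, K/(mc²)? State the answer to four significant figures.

From L = L₀/γ: γ = 783/399.6 = 1.95946.
K/(mc²) = γ − 1 = 1.95946 − 1 = 0.9595.

0.9595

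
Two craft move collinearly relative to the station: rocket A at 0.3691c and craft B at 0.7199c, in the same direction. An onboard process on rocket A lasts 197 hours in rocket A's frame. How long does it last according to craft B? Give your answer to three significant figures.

224 hours

The velocity of rocket A relative to craft B is (0.3691 − 0.7199)c / (1 − 0.3691×0.7199) = −0.47774c; relative speed 0.47774c.
γ for this relative speed: γ = 1/√(1 − 0.228236) = 1.1383.
Rocket A's interval is proper; time dilation gives Δt_B = γΔτ = 1.1383 × 197 hours = 224 hours.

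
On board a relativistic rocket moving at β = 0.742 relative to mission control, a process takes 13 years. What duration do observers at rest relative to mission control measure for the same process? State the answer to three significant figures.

19.4 years

With β = 0.742, γ = 1/√(1 − 0.742²) = 1/√0.449436 = 1.4916.
Time dilation: Δt = γ·Δτ = 1.4916 × 13 = 19.4 years.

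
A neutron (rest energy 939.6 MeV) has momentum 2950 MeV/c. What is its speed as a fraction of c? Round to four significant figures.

0.9528c

βγ = pc/(mc²) = 2950/939.6 = 3.1396.
Since γ² = 1 + (βγ)² = 10.85709, γ = √10.85709 = 3.29501, and β = (βγ)/γ = 3.1396/3.29501 = 0.9528.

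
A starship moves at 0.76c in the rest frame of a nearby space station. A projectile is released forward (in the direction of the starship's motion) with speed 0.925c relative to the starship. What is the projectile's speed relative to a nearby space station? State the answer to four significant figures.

0.9894c

In units of c, u = (u' + v)/(1 + u'v) with u' = 0.925 and v = 0.76.
Numerator: 0.925 + 0.76 = 1.685. Denominator: 1 + (0.925)(0.76) = 1.703.
u = 1.685/1.703 = 0.98943, so the speed is 0.9894c.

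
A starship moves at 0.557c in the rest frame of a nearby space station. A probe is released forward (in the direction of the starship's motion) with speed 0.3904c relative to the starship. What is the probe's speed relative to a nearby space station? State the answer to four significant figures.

0.7782c

Relativistic velocity addition: u = (u' + v)/(1 + u'v/c²), with u' = 0.3904c and v = 0.557c.
Numerator: 0.3904 + 0.557 = 0.9474. Denominator: 1 + (0.3904)(0.557) = 1.2174528.
u = 0.9474/1.2174528 = 0.77818, so the speed is 0.7782c.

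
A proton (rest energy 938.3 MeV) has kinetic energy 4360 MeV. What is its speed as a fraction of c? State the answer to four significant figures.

0.9842c

γ = 1 + K/(mc²) = 1 + 4360/938.3 = 5.6467.
β = √(1 − 1/γ²) = √(1 − 0.0313625) = √0.9686375 = 0.9842.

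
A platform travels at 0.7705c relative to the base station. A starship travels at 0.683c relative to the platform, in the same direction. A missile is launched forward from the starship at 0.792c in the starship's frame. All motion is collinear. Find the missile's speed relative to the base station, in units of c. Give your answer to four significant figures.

First combine the missile and starship (S''→S'): u₁ = (0.792 + 0.683)/(1 + 0.792×0.683) = 1.475/1.540936 = 0.95721.
Then combine with the platform (S'→S): u = (0.95721 + 0.7705)/(1 + 0.95721×0.7705) = 1.72771/1.737530305 = 0.99435.

0.9943c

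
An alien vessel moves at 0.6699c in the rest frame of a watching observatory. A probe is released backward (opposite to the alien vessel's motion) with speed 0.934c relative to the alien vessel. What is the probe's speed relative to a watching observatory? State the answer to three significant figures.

0.706c

Relativistic velocity addition: u = (u' + v)/(1 + u'v/c²), with u' = −0.934c and v = 0.6699c.
Numerator: −0.934 + 0.6699 = −0.2641. Denominator: 1 + (−0.934)(0.6699) = 0.3743134.
u = −0.2641/0.3743134 = −0.70556, so the speed is 0.706c.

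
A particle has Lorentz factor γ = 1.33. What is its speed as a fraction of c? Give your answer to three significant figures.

0.659c

β = √(1 − 1/γ²) = √(1 − 1/1.7689) = √0.434677 = 0.659.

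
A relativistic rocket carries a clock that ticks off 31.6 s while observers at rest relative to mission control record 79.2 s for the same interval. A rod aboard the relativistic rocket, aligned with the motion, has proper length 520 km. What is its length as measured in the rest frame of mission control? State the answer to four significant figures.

207.5 km

From Δt = γΔτ: γ = 79.2/31.6 = 2.50633.
L = L₀/γ = 520/2.50633 = 207.5 km.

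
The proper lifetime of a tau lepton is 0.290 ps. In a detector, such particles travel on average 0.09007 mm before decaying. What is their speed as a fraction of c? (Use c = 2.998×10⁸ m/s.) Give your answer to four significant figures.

0.7195c

Let x = d/(cτ) = 9.007×10^-5 m / (2.998×10⁸ m/s × 2.900×10^-13 s) = 1.036. Since d = βγcτ, x = βγ = β/√(1−β²).
Solving: β² = x²/(1+x²) = 1.0733/2.0733 = 0.517677, so β = 0.7195.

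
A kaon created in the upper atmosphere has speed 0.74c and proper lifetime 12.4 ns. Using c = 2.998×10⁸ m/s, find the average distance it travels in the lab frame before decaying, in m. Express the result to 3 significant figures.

4.09 m

With β = 0.74, γ = 1/√(1 − 0.74²) = 1/√0.4524 = 1.4868.
Lab-frame lifetime: Δt = γτ = 1.4868 × 12.4 ns = 18.436 ns.
Distance: d = vΔt = 0.74 × 2.998×10⁸ m/s × 1.8436×10^-8 s = 4.09 m.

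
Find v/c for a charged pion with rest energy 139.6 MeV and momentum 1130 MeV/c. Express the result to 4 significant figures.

0.9925

pc/(mc²) = 1130/139.6 = 8.0946 = βγ = β/√(1−β²).
So β² = x²/(1 + x²) with x = 8.0946: x² = 65.5225, β² = 65.5225/66.5225 = 0.984967, β = 0.9925.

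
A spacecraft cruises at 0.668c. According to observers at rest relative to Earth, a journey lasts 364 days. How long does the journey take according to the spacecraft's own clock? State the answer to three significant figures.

Lorentz factor: γ = (1 − 0.446224)^(−1/2) = 1.3438.
The moving clock records proper time: Δτ = Δt/γ = 364/1.3438 = 271 days.

271 days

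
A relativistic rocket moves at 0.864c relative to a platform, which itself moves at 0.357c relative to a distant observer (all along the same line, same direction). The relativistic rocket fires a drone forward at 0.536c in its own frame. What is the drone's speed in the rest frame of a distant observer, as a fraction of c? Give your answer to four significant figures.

0.9793c

First combine the drone and relativistic rocket (S''→S'): u₁ = (0.536 + 0.864)/(1 + 0.536×0.864) = 1.4/1.463104 = 0.95687.
Then combine with the platform (S'→S): u = (0.95687 + 0.357)/(1 + 0.95687×0.357) = 1.31387/1.34160259 = 0.97933.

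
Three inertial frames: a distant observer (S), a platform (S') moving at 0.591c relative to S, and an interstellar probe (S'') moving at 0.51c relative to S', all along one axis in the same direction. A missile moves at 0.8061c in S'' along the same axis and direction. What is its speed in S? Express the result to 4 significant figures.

0.9822c

Compose velocities in two stages. Stage 1 (into S'): u₁ = (0.8061+0.51)/(1+0.8061×0.51) = 0.93267.
Stage 2 (into S): u = (0.93267+0.591)/(1+0.93267×0.591) = 0.98225, so the speed is 0.9822c.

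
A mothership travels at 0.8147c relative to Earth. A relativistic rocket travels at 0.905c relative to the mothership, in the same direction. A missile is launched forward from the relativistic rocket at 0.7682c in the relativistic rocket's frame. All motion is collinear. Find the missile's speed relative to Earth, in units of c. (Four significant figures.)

Apply u = (u'+v)/(1+u'v) twice. Missile in the mothership frame: (0.7682+0.905)/(1+0.7682·0.905) = 1.6732/1.695221 = 0.98701c.
That velocity, transformed to the rest frame of Earth: (0.98701+0.8147)/(1+0.98701·0.8147) = 1.80171/1.804117047 = 0.99867c.

0.9987c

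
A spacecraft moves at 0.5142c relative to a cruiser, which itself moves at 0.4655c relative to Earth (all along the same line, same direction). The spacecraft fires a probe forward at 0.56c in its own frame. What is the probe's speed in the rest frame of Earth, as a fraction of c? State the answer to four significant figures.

0.9361c

Compose velocities in two stages. Stage 1 (into S'): u₁ = (0.56+0.5142)/(1+0.56×0.5142) = 0.83404.
Stage 2 (into S): u = (0.83404+0.4655)/(1+0.83404×0.4655) = 0.9361, so the speed is 0.9361c.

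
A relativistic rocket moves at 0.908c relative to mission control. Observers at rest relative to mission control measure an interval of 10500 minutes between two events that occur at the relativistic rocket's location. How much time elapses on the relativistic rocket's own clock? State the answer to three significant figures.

4400 minutes

With β = 0.908, γ = 1/√(1 − 0.908²) = 1/√0.175536 = 2.3868.
The moving clock records proper time: Δτ = Δt/γ = 10500/2.3868 = 4400 minutes.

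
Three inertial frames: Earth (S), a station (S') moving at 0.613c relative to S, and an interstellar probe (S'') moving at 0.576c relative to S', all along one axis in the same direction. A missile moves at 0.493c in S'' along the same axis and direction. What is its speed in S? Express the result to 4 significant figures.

0.9571c

Apply u = (u'+v)/(1+u'v) twice. Missile in the station frame: (0.493+0.576)/(1+0.493·0.576) = 1.069/1.283968 = 0.83258c.
That velocity, transformed to the rest frame of Earth: (0.83258+0.613)/(1+0.83258·0.613) = 1.44558/1.51037154 = 0.9571c.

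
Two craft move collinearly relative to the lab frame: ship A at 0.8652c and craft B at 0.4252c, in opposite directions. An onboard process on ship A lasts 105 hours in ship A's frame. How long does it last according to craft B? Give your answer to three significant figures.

The velocity of ship A relative to craft B is (0.8652 + 0.4252)c / (1 + 0.8652×0.4252) = 0.94336c; relative speed 0.94336c.
γ for this relative speed: γ = 1/√(1 − 0.889928) = 3.0141.
The clock on ship A records proper time, so craft B measures Δt = γΔτ = 3.0141 × 105 = 316 hours.

316 hours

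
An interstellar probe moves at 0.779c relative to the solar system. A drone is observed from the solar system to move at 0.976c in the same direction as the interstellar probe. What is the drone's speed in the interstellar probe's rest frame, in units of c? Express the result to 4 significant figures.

0.8219c

Transform to the interstellar probe's frame: u' = (u − v)/(1 − uv/c²).
u' = (0.976 − 0.779)/(1 − 0.976×0.779) = 0.197/0.239696 = 0.82187.
Speed in the interstellar probe's frame: 0.8219c (in the same direction).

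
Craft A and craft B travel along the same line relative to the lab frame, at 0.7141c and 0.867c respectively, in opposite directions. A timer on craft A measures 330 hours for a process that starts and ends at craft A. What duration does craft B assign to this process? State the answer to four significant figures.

Transform craft A's velocity into craft B's frame: (0.7141 + 0.867)/(1 + 0.7141·0.867) = 1.5811/1.6191247, so the relative speed is 0.97652c.
At |u| = 0.97652c, γ = (1 − 0.953591)^(−1/2) = 4.6419.
The clock on craft A records proper time, so craft B measures Δt = γΔτ = 4.6419 × 330 = 1532 hours.

1532 hours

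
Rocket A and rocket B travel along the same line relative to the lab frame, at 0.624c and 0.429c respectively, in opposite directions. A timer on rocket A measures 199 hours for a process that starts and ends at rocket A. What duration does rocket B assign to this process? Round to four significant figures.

The velocity of rocket A relative to rocket B is (0.624 + 0.429)c / (1 + 0.624×0.429) = 0.83064c; relative speed 0.83064c.
At |u| = 0.83064c, γ = (1 − 0.689963)^(−1/2) = 1.7959.
The clock on rocket A records proper time, so rocket B measures Δt = γΔτ = 1.7959 × 199 = 357.4 hours.

357.4 hours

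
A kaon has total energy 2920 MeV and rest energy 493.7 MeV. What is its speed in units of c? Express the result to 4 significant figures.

0.9856c

γ = E/(mc²) = 2920/493.7 = 5.9145.
β = √(1 − 1/γ²) = √(1 − 0.0285867) = √0.9714133 = 0.9856.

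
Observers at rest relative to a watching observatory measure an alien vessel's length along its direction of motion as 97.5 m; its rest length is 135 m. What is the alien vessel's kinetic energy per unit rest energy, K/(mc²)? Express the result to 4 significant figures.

0.3846

γ = L₀/L = 135/97.5 = 1.38462.
K/(mc²) = γ − 1 = 1.38462 − 1 = 0.3846.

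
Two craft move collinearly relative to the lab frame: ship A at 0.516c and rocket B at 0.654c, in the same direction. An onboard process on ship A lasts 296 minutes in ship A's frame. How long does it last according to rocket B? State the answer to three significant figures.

303 minutes

Speed of ship A in rocket B's frame: u = (v_A − v_B)/(1 − v_A v_B/c²) = (0.516 − 0.654)/(1 − 0.516×0.654) = −0.138/0.662536 = −0.20829; |u| = 0.20829c.
At |u| = 0.20829c, γ = (1 − 0.0433847)^(−1/2) = 1.0224.
The clock on ship A records proper time, so rocket B measures Δt = γΔτ = 1.0224 × 296 = 303 minutes.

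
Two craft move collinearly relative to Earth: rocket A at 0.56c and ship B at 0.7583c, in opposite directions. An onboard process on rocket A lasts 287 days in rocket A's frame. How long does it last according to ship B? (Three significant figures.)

757 days

Speed of rocket A in ship B's frame: u = (v_A + v_B)/(1 + v_A v_B/c²) = (0.56 + 0.7583)/(1 + 0.56×0.7583) = 1.3183/1.424648 = 0.92535; |u| = 0.92535c.
At |u| = 0.92535c, γ = (1 − 0.856273)^(−1/2) = 2.6377.
Rocket A's interval is proper; time dilation gives Δt_B = γΔτ = 2.6377 × 287 days = 757 days.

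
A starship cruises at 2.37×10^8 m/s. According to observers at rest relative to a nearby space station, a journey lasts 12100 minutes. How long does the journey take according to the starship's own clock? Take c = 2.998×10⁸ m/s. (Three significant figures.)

β = v/c = (2.37×10^8 m/s)/(2.998×10⁸ m/s) = 0.790527.
γ = 1/√(1 − β²) = 1/√(1 − 0.6249329) = 1/√0.3750671 = 1/0.612427 = 1.6328.
The starship's clock runs slow as seen from a nearby space station, so Δτ = Δt/γ = 12100/1.6328 = 7410 minutes.

7410 minutes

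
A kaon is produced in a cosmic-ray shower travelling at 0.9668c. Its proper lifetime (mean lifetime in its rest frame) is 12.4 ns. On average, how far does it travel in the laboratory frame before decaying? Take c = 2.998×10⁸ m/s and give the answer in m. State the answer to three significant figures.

γ = 1/√(1 − β²) = 1/√(1 − 0.93470224) = 1/√0.06529776 = 1/0.255534 = 3.9134.
Lab-frame lifetime: Δt = γτ = 3.9134 × 12.4 ns = 48.526 ns.
Distance: d = vΔt = 0.9668 × 2.998×10⁸ m/s × 4.8526×10^-8 s = 14.1 m.

14.1 m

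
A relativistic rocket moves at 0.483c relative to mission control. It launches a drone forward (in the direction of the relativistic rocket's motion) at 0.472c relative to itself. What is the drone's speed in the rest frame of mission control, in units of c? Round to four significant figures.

0.7777c

Relativistic velocity addition: u = (u' + v)/(1 + u'v/c²), with u' = 0.472c and v = 0.483c.
Numerator: 0.472 + 0.483 = 0.955. Denominator: 1 + (0.472)(0.483) = 1.227976.
u = 0.955/1.227976 = 0.7777, so the speed is 0.7777c.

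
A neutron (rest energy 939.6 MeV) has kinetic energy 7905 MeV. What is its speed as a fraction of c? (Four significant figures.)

0.9943c

K = (γ−1)mc², so γ = 1 + 7905/939.6 = 9.4132.
Then v/c = √(1 − γ⁻²) = √(1 − 0.0112856) = √0.9887144 = 0.9943.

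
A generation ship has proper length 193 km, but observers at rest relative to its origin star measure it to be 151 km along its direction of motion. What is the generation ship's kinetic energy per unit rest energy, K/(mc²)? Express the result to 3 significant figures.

0.278

From L = L₀/γ: γ = 193/151 = 1.27815.
Since K = (γ−1)mc², K/(mc²) = 1.27815 − 1 = 0.278.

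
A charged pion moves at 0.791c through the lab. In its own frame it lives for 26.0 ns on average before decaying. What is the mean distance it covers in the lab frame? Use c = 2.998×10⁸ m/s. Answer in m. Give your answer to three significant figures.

With β = 0.791, γ = 1/√(1 − 0.791²) = 1/√0.374319 = 1.6345.
Lab-frame lifetime: Δt = γτ = 1.6345 × 26.0 ns = 42.497 ns.
Distance: d = vΔt = 0.791 × 2.998×10⁸ m/s × 4.2497×10^-8 s = 10.1 m.

10.1 m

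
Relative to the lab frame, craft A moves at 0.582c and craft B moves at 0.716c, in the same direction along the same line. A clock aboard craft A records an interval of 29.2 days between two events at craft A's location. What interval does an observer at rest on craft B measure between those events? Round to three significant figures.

30.0 days

The velocity of craft A relative to craft B is (0.582 − 0.716)c / (1 − 0.582×0.716) = −0.22973c; relative speed 0.22973c.
γ for this relative speed: γ = 1/√(1 − 0.0527759) = 1.0275.
The clock on craft A records proper time, so craft B measures Δt = γΔτ = 1.0275 × 29.2 = 30.0 days.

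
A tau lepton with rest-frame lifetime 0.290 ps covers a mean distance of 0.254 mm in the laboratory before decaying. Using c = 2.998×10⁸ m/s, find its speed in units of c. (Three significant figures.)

d = βγcτ ⇒ βγ = d/(cτ) = 2.540×10^-4 m / (8.6942×10^-5 m) = 2.9215.
β = (βγ)/√(1+(βγ)²) = 2.9215/√9.53516 = 0.946.

0.946c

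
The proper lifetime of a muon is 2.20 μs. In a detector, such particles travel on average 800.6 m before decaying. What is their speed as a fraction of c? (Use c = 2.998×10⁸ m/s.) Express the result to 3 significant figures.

Let x = d/(cτ) = 800.6 m / (2.998×10⁸ m/s × 2.200×10^-6 s) = 1.2138. Since d = βγcτ, x = βγ = β/√(1−β²).
Solving: β² = x²/(1+x²) = 1.47331/2.47331 = 0.595684, so β = 0.772.

0.772c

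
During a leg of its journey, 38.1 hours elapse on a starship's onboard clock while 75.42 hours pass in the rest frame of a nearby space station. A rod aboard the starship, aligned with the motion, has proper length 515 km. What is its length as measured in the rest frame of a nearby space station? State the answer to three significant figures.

The time-dilation ratio gives γ = 75.42/38.1 = 1.97953.
L = L₀/γ = 515/1.97953 = 260 km.

260 km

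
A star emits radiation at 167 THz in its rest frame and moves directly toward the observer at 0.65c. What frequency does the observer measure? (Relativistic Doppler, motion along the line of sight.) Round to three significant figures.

363 THz

Relativistic Doppler (source moving toward): f_obs = f_src · √((1+β)/(1−β)).
With β = 0.65: factor = √(1.65/0.35) = 2.1712.
f_obs = 167 × 2.1712 = 363 THz.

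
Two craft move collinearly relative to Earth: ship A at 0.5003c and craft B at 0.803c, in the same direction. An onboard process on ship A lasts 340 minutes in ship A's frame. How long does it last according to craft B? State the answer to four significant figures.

394.2 minutes

Speed of ship A in craft B's frame: u = (v_A − v_B)/(1 − v_A v_B/c²) = (0.5003 − 0.803)/(1 − 0.5003×0.803) = −0.3027/0.5982591 = −0.50597; |u| = 0.50597c.
At |u| = 0.50597c, γ = (1 − 0.256006)^(−1/2) = 1.1594.
The clock on ship A records proper time, so craft B measures Δt = γΔτ = 1.1594 × 340 = 394.2 minutes.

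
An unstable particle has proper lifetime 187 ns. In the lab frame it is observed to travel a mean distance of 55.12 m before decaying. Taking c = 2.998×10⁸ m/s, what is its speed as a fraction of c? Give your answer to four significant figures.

Let x = d/(cτ) = 55.12 m / (2.998×10⁸ m/s × 1.870×10^-7 s) = 0.98319. Since d = βγcτ, x = βγ = β/√(1−β²).
Solving: β² = x²/(1+x²) = 0.966663/1.966663 = 0.491524, so β = 0.7011.

0.7011c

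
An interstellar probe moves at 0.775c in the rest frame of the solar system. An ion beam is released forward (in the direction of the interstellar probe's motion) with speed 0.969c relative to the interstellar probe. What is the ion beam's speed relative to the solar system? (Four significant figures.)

In units of c, u = (u' + v)/(1 + u'v) with u' = 0.969 and v = 0.775.
Numerator: 0.969 + 0.775 = 1.744. Denominator: 1 + (0.969)(0.775) = 1.750975.
u = 1.744/1.750975 = 0.99602, so the speed is 0.9960c.

0.9960c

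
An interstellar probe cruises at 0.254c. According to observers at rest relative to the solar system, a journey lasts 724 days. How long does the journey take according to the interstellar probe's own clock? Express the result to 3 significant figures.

700 days

γ = 1/√(1 − β²) = 1/√(1 − 0.064516) = 1/√0.935484 = 1/0.967204 = 1.0339.
The moving clock records proper time: Δτ = Δt/γ = 724/1.0339 = 700 days.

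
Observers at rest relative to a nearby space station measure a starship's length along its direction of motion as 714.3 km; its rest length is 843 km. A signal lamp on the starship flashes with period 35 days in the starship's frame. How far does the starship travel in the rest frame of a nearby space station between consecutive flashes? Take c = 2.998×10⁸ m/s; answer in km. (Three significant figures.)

5.68×10^11 km

γ = L₀/L = 843/714.3 = 1.18018.
β = √(1 − 1/γ²) = 0.53107. Lab-frame period = γτ = 1.18018×35 days = 41.306 days. Distance = βc × γτ = 0.53107 × 2.998×10⁸ m/s × 3568838.4 s = 5.6821×10^14 m = 5.68×10^11 km.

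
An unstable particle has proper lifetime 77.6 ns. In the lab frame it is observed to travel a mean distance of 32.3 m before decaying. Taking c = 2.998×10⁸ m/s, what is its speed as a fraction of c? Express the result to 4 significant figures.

Lab distance = (lab lifetime)·v = γτ·βc, so βγ = d/(cτ) = 32.30/(2.998×10⁸ × 7.760×10^-8) = 1.3884.
With βγ = 1.3884: γ² = 1 + (βγ)² = 2.92765, and β = (βγ)/γ = 1.3884/1.71104 = 0.8114.

0.8114c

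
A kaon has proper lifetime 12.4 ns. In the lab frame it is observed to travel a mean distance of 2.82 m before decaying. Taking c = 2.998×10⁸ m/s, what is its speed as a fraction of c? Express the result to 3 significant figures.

0.604c

Let x = d/(cτ) = 2.820 m / (2.998×10⁸ m/s × 1.240×10^-8 s) = 0.75857. Since d = βγcτ, x = βγ = β/√(1−β²).
Solving: β² = x²/(1+x²) = 0.575428/1.575428 = 0.365252, so β = 0.604.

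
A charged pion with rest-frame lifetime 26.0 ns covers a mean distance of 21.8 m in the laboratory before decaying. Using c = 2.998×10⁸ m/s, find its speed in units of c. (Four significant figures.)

0.9416c

Lab distance = (lab lifetime)·v = γτ·βc, so βγ = d/(cτ) = 21.80/(2.998×10⁸ × 2.600×10^-8) = 2.7967.
With βγ = 2.7967: γ² = 1 + (βγ)² = 8.82153, and β = (βγ)/γ = 2.7967/2.97011 = 0.9416.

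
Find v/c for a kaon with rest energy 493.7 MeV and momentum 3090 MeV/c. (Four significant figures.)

0.9875

pc/(mc²) = 3090/493.7 = 6.2589 = βγ = β/√(1−β²).
So β² = x²/(1 + x²) with x = 6.2589: x² = 39.1738, β² = 39.1738/40.1738 = 0.975108, β = 0.9875.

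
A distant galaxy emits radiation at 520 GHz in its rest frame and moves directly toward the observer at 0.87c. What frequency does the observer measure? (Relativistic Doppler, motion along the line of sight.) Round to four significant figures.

1972 GHz

Relativistic Doppler (source moving toward): f_obs = f_src · √((1+β)/(1−β)).
With β = 0.87: factor = √(1.87/0.13) = 3.7927.
f_obs = 520 × 3.7927 = 1972 GHz.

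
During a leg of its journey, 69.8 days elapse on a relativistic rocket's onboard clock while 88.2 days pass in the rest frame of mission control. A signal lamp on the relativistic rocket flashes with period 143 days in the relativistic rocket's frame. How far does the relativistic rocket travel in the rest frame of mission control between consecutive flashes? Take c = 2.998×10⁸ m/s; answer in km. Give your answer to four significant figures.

2.861×10^12 km

From Δt = γΔτ: γ = 88.2/69.8 = 1.26361.
β = √(1 − 1/γ²) = 0.61132. Lab-frame period = γτ = 1.26361×143 days = 180.7 days. Distance = βc × γτ = 0.61132 × 2.998×10⁸ m/s × 15612480 s = 2.8614×10^15 m = 2.861×10^12 km.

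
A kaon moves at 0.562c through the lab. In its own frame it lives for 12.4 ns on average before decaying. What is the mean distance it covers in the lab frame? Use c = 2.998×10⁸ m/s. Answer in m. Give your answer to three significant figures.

With β = 0.562, γ = 1/√(1 − 0.562²) = 1/√0.684156 = 1.209.
Lab-frame lifetime: Δt = γτ = 1.209 × 12.4 ns = 14.992 ns.
Distance: d = vΔt = 0.562 × 2.998×10⁸ m/s × 1.4992×10^-8 s = 2.53 m.

2.53 m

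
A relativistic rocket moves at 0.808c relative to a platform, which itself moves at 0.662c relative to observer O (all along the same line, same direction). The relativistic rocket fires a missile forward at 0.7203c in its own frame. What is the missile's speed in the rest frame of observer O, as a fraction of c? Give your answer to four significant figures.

Apply u = (u'+v)/(1+u'v) twice. Missile in the platform frame: (0.7203+0.808)/(1+0.7203·0.808) = 1.5283/1.5820024 = 0.96605c.
That velocity, transformed to the rest frame of observer O: (0.96605+0.662)/(1+0.96605·0.662) = 1.62805/1.6395251 = 0.993c.

0.9930c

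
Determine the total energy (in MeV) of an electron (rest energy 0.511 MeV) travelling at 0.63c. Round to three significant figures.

0.658 MeV

γ = 1/√(1 − β²) = 1/√(1 − 0.3969) = 1/√0.6031 = 1/0.776595 = 1.2877.
Total energy: E = γmc² = 1.2877 × 0.511 MeV = 0.658 MeV.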